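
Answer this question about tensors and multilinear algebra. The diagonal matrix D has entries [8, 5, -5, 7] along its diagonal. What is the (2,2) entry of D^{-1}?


For a diagonal matrix, the inverse has entries (D^{-1})_{ii} = 1/d_{ii}.
The diagonal entries are: d_{11} = 8, d_{22} = 5, d_{33} = -5, d_{44} = 7
We need (D^{-1})_{22} = 1/d_{22} = 1/5 = 1/5

1/5


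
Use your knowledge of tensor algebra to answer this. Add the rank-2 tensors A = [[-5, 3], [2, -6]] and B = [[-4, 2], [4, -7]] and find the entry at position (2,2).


Tensor addition is component-wise: (A + B)_{ij} = A_{ij} + B_{ij}.
A_{22} = -6
B_{22} = -7
(A + B)_{22} = -6 + -7 = -13

-13


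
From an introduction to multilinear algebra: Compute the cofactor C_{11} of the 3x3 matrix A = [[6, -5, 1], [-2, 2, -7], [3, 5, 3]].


To find cofactor C_{11}, delete row 1 and column 1.
The resulting 2x2 submatrix is: [[2, -7], [5, 3]]
Minor M_{11} = 2*3 - -7*5
  = 6 - -35 = 41
Sign = (-1)^(1+1) = (-1)^2 = 1
Cofactor C_{11} = 1 * 41 = 41

41


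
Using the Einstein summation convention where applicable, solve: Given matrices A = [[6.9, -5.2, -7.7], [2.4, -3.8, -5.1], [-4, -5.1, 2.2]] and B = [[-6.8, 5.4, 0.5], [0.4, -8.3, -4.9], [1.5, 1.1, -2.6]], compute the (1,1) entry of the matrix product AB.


(AB)_{ij} = sum_k A_{ik} B_{kj}.
For i=1, j=1:
A_{11} * B_{11} = 6.9 * -6.8 = -46.92
A_{12} * B_{21} = -5.2 * 0.4 = -2.08
A_{13} * B_{31} = -7.7 * 1.5 = -11.55
Sum = -46.92 + -2.08 + -11.55 = -60.55

-60.55


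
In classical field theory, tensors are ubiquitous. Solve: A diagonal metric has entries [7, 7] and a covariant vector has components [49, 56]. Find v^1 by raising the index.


To raise an index with a diagonal metric: v^i = v_i / g_{ii}.
For index 1: v_1 = 49, g_{11} = 7
v^1 = 49 / 7 = 7

7


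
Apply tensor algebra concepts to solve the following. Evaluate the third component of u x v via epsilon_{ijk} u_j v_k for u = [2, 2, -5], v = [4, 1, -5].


(u x v)_3 = sum_{j,k} epsilon_{3jk} u_j v_k. Only permutations of (1,2,3) contribute; the two non-zero terms are:
eps_{312} u_1 v_2 = 1 * 2 * 1 = 2
eps_{321} u_2 v_1 = -1 * 2 * 4 = -8
(u x v)_3 = -6

-6


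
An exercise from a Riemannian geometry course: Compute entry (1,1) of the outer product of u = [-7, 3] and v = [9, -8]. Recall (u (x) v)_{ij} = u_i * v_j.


The outer product entry T_{ij} = u_i * v_j.
We need i=1, j=1.
u_1 = -7, v_1 = 9
T_{1,1} = -7 * 9 = -63

-63


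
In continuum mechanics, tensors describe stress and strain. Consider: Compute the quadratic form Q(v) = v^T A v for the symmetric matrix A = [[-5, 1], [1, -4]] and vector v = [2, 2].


First compute Av:
(Av)_1 = -5*2 + 1*2 = -8
(Av)_2 = 1*2 + -4*2 = -6
Av = [-8, -6]
Then v^T (Av) = 2*-8 + 2*-6
= -16 + -12 = -28

-28


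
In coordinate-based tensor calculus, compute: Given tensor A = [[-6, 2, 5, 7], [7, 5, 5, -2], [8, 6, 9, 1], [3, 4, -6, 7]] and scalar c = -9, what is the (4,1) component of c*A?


Scalar multiplication: (cA)_{ij} = c * A_{ij}.
c = -9
A_{41} = 3
(cA)_{41} = -9 * 3 = -27

-27


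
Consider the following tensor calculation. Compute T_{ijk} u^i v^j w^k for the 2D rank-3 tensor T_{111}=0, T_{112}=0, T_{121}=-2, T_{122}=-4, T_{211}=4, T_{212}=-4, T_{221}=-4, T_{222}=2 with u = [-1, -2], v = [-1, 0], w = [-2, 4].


S = sum over i,j,k of T_{ijk} u_i v_j w_k. Expanding all 8 terms:
T_{111}*u_1*v_1*w_1 = 0*-1*-1*-2 = 0  (running total: 0)
T_{112}*u_1*v_1*w_2 = 0*-1*-1*4 = 0  (running total: 0)
T_{121}*u_1*v_2*w_1 = -2*-1*0*-2 = 0  (running total: 0)
T_{122}*u_1*v_2*w_2 = -4*-1*0*4 = 0  (running total: 0)
T_{211}*u_2*v_1*w_1 = 4*-2*-1*-2 = -16  (running total: -16)
T_{212}*u_2*v_1*w_2 = -4*-2*-1*4 = -32  (running total: -48)
T_{221}*u_2*v_2*w_1 = -4*-2*0*-2 = 0  (running total: -48)
T_{222}*u_2*v_2*w_2 = 2*-2*0*4 = 0  (running total: -48)
S = -48

-48


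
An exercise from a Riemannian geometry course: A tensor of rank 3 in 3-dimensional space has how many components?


The number of components of a rank-r tensor in d dimensions is d^r.
Here d = 3 and r = 3.
3^3 = 27

27


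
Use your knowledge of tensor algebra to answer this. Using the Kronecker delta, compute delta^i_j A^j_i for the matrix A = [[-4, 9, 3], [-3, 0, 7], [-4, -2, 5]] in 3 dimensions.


The contraction (trace) of a rank-2 tensor is the sum of its diagonal elements.
Diagonal entries: A[1,1] = -4, A[2,2] = 0, A[3,3] = 5
Tr(A) = -4 + 0 + 5 = 1

1


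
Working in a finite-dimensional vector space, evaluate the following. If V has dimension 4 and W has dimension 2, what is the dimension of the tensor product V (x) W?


The dimension of a tensor product is the product of dimensions.
dim(V) = 4, dim(W) = 2
dim(V (x) W) = 4 * 2 = 8

8


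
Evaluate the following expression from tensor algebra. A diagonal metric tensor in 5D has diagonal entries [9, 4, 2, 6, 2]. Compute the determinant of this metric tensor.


For a diagonal metric, the determinant is the product of diagonal entries.
Diagonal entries: 9, 4, 2, 6, 2
det(g) = 9 * 4 * 2 * 6 * 2 = 864

864


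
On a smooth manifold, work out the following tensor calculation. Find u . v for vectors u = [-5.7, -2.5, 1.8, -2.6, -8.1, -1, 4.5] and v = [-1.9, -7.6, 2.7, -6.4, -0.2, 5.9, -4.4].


The inner product u . v = sum of u_i * v_i.
Term-by-term: -5.7 * -1.9, -2.5 * -7.6, 1.8 * 2.7, -2.6 * -6.4, -8.1 * -0.2, -1 * 5.9, 4.5 * -4.4
Products: 10.83, 19, 4.86, 16.64, 1.62, -5.9, -19.8
Sum = 10.83 + 19 + 4.86 + 16.64 + 1.62 + -5.9 + -19.8 = 27.25

27.25


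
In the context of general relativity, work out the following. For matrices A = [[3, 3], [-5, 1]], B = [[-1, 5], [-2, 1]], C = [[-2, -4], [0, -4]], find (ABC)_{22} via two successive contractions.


(ABC)_{22} = sum_m (AB)_{2m} C_{m2}. First compute row 2 of AB.
(AB)_{21} = -5*-1 + 1*-2 = 3
(AB)_{22} = -5*5 + 1*1 = -24
Now contract with column 2 of C:
(AB)_{21} * C_{12} = 3 * -4 = -12
(AB)_{22} * C_{22} = -24 * -4 = 96
(ABC)_{22} = -12 + 96 = 84

84


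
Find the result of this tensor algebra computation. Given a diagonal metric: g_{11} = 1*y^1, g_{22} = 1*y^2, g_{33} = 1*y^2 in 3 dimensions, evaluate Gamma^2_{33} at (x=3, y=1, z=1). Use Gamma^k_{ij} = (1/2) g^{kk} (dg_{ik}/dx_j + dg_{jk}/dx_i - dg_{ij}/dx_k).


For a diagonal metric, Gamma^k_{ij} = (1/2) g^{kk} (dg_{ik}/dx_j + dg_{jk}/dx_i - dg_{ij}/dx_k).
The metric is diagonal, so g_{ab} = 0 for a != b.
At the given point: g_{11} = 1, g_{22} = 1, g_{33} = 1
g^{22} = 1/1
dg_{32}/dx_3 = 0 (off-diagonal)
dg_{32}/dx_3 = 0 (off-diagonal)
dg_{33}/dx_2 = dg_{33}/dx_2 = 2
Numerator = 0 + 0 - 2 = -2
Gamma^2_{33} = -2 / (2 * 1) = -1

-1


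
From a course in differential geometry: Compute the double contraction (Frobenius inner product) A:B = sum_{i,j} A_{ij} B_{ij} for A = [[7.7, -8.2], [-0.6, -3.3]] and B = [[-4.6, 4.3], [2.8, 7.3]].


A:B = sum over all i,j of A_{ij} * B_{ij}.
Row 1: 7.7*-4.6=-35.42, -8.2*4.3=-35.26 => row sum = -70.68
Row 2: -0.6*2.8=-1.68, -3.3*7.3=-24.09 => row sum = -25.77
Total = -70.68 + -25.77 = -96.45

-96.45


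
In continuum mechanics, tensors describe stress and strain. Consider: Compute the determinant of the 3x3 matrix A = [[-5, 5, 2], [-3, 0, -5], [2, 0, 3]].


Expanding along the first row, det(A) = a11*M_11 - a12*M_12 + a13*M_13, where M_1j is the (1,j) minor.
Minor M_11 = 0*3 - -5*0 = 0
Minor M_12 = -3*3 - -5*2 = 1
Minor M_13 = -3*0 - 0*2 = 0
det = -5*(0) - 5*(1) + 2*(0)
    = 0 - 5 + 0
    = -5

-5


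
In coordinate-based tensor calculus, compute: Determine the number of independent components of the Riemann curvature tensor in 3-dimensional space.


The Riemann tensor in d dimensions has d^2(d^2 - 1)/12 independent components.
d = 3, so d^2 = 9
d^2 - 1 = 8
d^2(d^2 - 1) = 9 * 8 = 72
Divide by 12: 72 / 12 = 6

6


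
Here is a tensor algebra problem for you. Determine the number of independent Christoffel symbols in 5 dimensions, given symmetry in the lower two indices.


Christoffel symbols Gamma^k_{ij} are symmetric in i,j, so there are d * d(d+1)/2 independent symbols.
d = 5
d(d+1)/2 = 5 * 6 / 2 = 15
Total = 5 * 15 = 75

75


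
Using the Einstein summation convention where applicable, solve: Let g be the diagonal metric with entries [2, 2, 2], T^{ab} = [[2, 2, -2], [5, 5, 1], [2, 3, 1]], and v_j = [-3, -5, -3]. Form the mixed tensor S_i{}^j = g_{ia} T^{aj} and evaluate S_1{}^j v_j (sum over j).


Step 1: lower the first index. For a diagonal metric, g_{ia} T^{aj} = g_{ii} T^{ij} (no sum on i).
g_{11} = 2
S_1{}^1 = 2 * T^{11} = 2 * 2 = 4
S_1{}^2 = 2 * T^{12} = 2 * 2 = 4
S_1{}^3 = 2 * T^{13} = 2 * -2 = -4
Step 2: contract S_1{}^j with v_j.
S_1{}^1 * v_1 = 4 * -3 = -12
S_1{}^2 * v_2 = 4 * -5 = -20
S_1{}^3 * v_3 = -4 * -3 = 12
Result = -12 + -20 + 12 = -20

-20


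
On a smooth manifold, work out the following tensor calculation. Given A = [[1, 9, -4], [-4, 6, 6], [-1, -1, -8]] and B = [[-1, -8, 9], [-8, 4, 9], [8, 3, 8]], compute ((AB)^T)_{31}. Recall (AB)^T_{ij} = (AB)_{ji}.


(AB)^T_{ij} = (AB)_{ji} = sum_k A_{jk} B_{ki}.
For i=3, j=1 we need (AB)_{13}:
A_{11} * B_{13} = 1 * 9 = 9
A_{12} * B_{23} = 9 * 9 = 81
A_{13} * B_{33} = -4 * 8 = -32
Sum = 9 + 81 + -32 = 58

58


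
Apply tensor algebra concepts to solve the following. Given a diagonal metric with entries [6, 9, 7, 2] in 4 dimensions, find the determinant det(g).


For a diagonal metric, the determinant is the product of diagonal entries.
Diagonal entries: 6, 9, 7, 2
det(g) = 6 * 9 * 7 * 2 = 756

756


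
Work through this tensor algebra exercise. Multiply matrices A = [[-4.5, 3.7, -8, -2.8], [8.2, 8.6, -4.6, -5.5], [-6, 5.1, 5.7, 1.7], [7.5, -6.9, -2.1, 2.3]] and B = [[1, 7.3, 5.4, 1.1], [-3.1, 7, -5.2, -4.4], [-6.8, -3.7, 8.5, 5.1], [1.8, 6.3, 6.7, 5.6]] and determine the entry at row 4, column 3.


(AB)_{ij} = sum_k A_{ik} B_{kj}.
For i=4, j=3:
A_{41} * B_{13} = 7.5 * 5.4 = 40.5
A_{42} * B_{23} = -6.9 * -5.2 = 35.88
A_{43} * B_{33} = -2.1 * 8.5 = -17.85
A_{44} * B_{43} = 2.3 * 6.7 = 15.41
Sum = 40.5 + 35.88 + -17.85 + 15.41 = 73.94

73.94


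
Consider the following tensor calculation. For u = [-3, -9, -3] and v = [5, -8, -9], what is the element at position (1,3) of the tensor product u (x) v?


The outer product entry T_{ij} = u_i * v_j.
We need i=1, j=3.
u_1 = -3, v_3 = -9
T_{1,3} = -3 * -9 = 27

27


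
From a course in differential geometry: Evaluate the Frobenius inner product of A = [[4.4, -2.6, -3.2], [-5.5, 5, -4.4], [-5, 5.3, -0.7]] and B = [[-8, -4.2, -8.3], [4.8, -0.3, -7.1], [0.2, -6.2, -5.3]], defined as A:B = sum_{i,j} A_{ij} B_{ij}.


A:B = sum over all i,j of A_{ij} * B_{ij}.
Row 1: 4.4*-8=-35.2, -2.6*-4.2=10.92, -3.2*-8.3=26.56 => row sum = 2.28
Row 2: -5.5*4.8=-26.4, 5*-0.3=-1.5, -4.4*-7.1=31.24 => row sum = 3.34
Row 3: -5*0.2=-1, 5.3*-6.2=-32.86, -0.7*-5.3=3.71 => row sum = -30.15
Total = 2.28 + 3.34 + -30.15 = -24.53

-24.53


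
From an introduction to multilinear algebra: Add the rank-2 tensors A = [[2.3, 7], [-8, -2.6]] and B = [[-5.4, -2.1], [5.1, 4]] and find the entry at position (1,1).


Tensor addition is component-wise: (A + B)_{ij} = A_{ij} + B_{ij}.
A_{11} = 2.3
B_{11} = -5.4
(A + B)_{11} = 2.3 + -5.4 = -3.1

-3.1


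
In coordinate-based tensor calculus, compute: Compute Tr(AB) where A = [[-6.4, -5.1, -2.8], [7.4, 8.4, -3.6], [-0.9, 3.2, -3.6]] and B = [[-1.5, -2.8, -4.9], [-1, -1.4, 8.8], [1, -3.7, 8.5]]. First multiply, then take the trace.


Tr(AB) = sum_i (AB)_{ii} where (AB)_{ii} = sum_k A_{ik} B_{ki}.
(AB)_{11} = -6.4*-1.5 + -5.1*-1 + -2.8*1 = 11.9
(AB)_{22} = 7.4*-2.8 + 8.4*-1.4 + -3.6*-3.7 = -19.16
(AB)_{33} = -0.9*-4.9 + 3.2*8.8 + -3.6*8.5 = 1.97
Tr(AB) = 11.9 + -19.16 + 1.97 = -5.29

-5.29


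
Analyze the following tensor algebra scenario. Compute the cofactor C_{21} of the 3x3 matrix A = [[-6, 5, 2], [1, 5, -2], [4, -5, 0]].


To find cofactor C_{21}, delete row 2 and column 1.
The resulting 2x2 submatrix is: [[5, 2], [-5, 0]]
Minor M_{21} = 5*0 - 2*-5
  = 0 - -10 = 10
Sign = (-1)^(2+1) = (-1)^3 = -1
Cofactor C_{21} = -1 * 10 = -10

-10


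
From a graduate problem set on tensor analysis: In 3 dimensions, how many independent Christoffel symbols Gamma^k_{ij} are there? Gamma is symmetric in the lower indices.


Christoffel symbols Gamma^k_{ij} are symmetric in i,j, so there are d * d(d+1)/2 independent symbols.
d = 3
d(d+1)/2 = 3 * 4 / 2 = 6
Total = 3 * 6 = 18

18


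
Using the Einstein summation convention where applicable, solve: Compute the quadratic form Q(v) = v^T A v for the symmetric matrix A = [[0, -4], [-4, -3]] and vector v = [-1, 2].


First compute Av:
(Av)_1 = 0*-1 + -4*2 = -8
(Av)_2 = -4*-1 + -3*2 = -2
Av = [-8, -2]
Then v^T (Av) = -1*-8 + 2*-2
= 8 + -4 = 4

4


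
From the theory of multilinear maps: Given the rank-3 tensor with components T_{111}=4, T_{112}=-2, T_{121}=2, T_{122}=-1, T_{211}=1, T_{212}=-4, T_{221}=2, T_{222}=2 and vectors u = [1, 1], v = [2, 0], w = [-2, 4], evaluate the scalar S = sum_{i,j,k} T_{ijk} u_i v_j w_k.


S = sum over i,j,k of T_{ijk} u_i v_j w_k. Expanding all 8 terms:
T_{111}*u_1*v_1*w_1 = 4*1*2*-2 = -16  (running total: -16)
T_{112}*u_1*v_1*w_2 = -2*1*2*4 = -16  (running total: -32)
T_{121}*u_1*v_2*w_1 = 2*1*0*-2 = 0  (running total: -32)
T_{122}*u_1*v_2*w_2 = -1*1*0*4 = 0  (running total: -32)
T_{211}*u_2*v_1*w_1 = 1*1*2*-2 = -4  (running total: -36)
T_{212}*u_2*v_1*w_2 = -4*1*2*4 = -32  (running total: -68)
T_{221}*u_2*v_2*w_1 = 2*1*0*-2 = 0  (running total: -68)
T_{222}*u_2*v_2*w_2 = 2*1*0*4 = 0  (running total: -68)
S = -68

-68


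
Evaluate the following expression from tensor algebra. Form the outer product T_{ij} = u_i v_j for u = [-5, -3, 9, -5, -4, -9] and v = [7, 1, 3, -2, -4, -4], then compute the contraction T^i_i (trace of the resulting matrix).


The outer product gives T_{ij} = u_i v_j.
The trace (contraction) is Tr(T) = sum_i T_{ii} = sum_i u_i v_i.
Diagonal entries:
T_{11} = u_1 * v_1 = -5 * 7 = -35
T_{22} = u_2 * v_2 = -3 * 1 = -3
T_{33} = u_3 * v_3 = 9 * 3 = 27
T_{44} = u_4 * v_4 = -5 * -2 = 10
T_{55} = u_5 * v_5 = -4 * -4 = 16
T_{66} = u_6 * v_6 = -9 * -4 = 36
Tr(T) = -35 + -3 + 27 + 10 + 16 + 36 = 51

51


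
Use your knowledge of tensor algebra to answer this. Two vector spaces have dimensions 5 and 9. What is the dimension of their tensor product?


The dimension of a tensor product is the product of dimensions.
dim(V) = 5, dim(W) = 9
dim(V (x) W) = 5 * 9 = 45

45


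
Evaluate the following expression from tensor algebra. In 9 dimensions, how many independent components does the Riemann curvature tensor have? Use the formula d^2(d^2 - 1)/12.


The Riemann tensor in d dimensions has d^2(d^2 - 1)/12 independent components.
d = 9, so d^2 = 81
d^2 - 1 = 80
d^2(d^2 - 1) = 81 * 80 = 6480
Divide by 12: 6480 / 12 = 540

540


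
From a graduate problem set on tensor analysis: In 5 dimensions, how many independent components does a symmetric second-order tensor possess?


A symmetric rank-2 tensor in d dimensions has d(d+1)/2 independent components.
d = 5
d(d+1)/2 = 5 * 6 / 2 = 30 / 2 = 15

15


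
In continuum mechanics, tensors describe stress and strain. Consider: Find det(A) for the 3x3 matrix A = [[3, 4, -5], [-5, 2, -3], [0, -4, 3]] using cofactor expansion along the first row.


Expanding along the first row, det(A) = a11*M_11 - a12*M_12 + a13*M_13, where M_1j is the (1,j) minor.
Minor M_11 = 2*3 - -3*-4 = -6
Minor M_12 = -5*3 - -3*0 = -15
Minor M_13 = -5*-4 - 2*0 = 20
det = 3*(-6) - 4*(-15) + -5*(20)
    = -18 - -60 + -100
    = -58

-58


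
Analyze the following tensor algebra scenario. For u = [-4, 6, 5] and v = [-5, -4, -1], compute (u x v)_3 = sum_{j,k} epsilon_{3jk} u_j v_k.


(u x v)_3 = sum_{j,k} epsilon_{3jk} u_j v_k. Only permutations of (1,2,3) contribute; the two non-zero terms are:
eps_{312} u_1 v_2 = 1 * -4 * -4 = 16
eps_{321} u_2 v_1 = -1 * 6 * -5 = 30
(u x v)_3 = 46

46


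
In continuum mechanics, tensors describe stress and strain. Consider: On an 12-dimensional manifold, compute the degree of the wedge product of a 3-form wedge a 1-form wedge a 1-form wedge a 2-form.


The degree of a wedge product is the sum of the degrees of the individual forms.
Degrees: 3, 1, 1, 2
Total degree = 3 + 1 + 1 + 2 = 7

7


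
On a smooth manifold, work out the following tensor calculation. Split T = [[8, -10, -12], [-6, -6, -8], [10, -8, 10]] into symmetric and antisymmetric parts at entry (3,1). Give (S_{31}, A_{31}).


T_{31} = 10
T_{13} = -12
S_{31} = (10 + -12)/2 = -2/2 = -1
A_{31} = (10 - -12)/2 = 22/2 = 11
Check: S + A = -1 + 11 = 10 = T_{31}.

(-1, 11)


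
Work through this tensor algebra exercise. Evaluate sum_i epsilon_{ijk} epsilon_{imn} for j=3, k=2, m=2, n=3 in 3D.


Using the identity: epsilon_{ijk} epsilon_{imn} = delta_{jm} delta_{kn} - delta_{jn} delta_{km}.
delta_{32} = 0
delta_{23} = 0
delta_{33} = 1
delta_{22} = 1
Result = 0 * 0 - 1 * 1 = 0 - 1 = -1

-1


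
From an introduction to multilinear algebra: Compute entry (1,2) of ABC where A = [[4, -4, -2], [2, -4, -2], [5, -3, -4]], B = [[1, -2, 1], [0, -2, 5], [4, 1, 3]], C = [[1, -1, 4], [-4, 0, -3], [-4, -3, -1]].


(ABC)_{12} = sum_m (AB)_{1m} C_{m2}. First compute row 1 of AB.
(AB)_{11} = 4*1 + -4*0 + -2*4 = -4
(AB)_{12} = 4*-2 + -4*-2 + -2*1 = -2
(AB)_{13} = 4*1 + -4*5 + -2*3 = -22
Now contract with column 2 of C:
(AB)_{11} * C_{12} = -4 * -1 = 4
(AB)_{12} * C_{22} = -2 * 0 = 0
(AB)_{13} * C_{32} = -22 * -3 = 66
(ABC)_{12} = 4 + 0 + 66 = 70

70


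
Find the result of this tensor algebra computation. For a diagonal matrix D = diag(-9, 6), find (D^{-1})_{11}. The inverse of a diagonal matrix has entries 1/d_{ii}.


For a diagonal matrix, the inverse has entries (D^{-1})_{ii} = 1/d_{ii}.
The diagonal entries are: d_{11} = -9, d_{22} = 6
We need (D^{-1})_{11} = 1/d_{11} = 1/-9 = -1/9

-1/9


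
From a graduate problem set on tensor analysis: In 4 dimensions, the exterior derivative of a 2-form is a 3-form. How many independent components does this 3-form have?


The exterior derivative of a p-form is a (p+1)-form.
Its number of independent components is C(n, p+1).
n = 4, p+1 = 3
C(4, 3) = 4

4


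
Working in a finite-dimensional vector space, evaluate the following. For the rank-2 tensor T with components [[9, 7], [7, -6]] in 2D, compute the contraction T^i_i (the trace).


The contraction (trace) of a rank-2 tensor is the sum of its diagonal elements.
Diagonal entries: A[1,1] = 9, A[2,2] = -6
Tr(A) = 9 + -6 = 3

3


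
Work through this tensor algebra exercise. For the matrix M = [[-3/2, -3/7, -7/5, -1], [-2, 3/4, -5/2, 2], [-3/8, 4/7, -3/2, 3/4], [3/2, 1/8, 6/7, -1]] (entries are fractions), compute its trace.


The trace is the sum of diagonal entries.
Diagonal: M[1,1] = -3/2, M[2,2] = 3/4, M[3,3] = -3/2, M[4,4] = -1
Tr(M) = -3/2 + 3/4 + -3/2 + -1
Computing step by step:
After adding M[1,1]: -3/2
After adding M[2,2]: -3/4
After adding M[3,3]: -9/4
After adding M[4,4]: -13/4
Tr(M) = -13/4

-13/4


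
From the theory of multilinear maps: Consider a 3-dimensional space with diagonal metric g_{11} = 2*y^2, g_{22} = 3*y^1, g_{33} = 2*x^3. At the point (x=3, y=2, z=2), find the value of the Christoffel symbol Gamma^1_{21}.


For a diagonal metric, Gamma^k_{ij} = (1/2) g^{kk} (dg_{ik}/dx_j + dg_{jk}/dx_i - dg_{ij}/dx_k).
The metric is diagonal, so g_{ab} = 0 for a != b.
At the given point: g_{11} = 8, g_{22} = 6, g_{33} = 54
g^{11} = 1/8
dg_{21}/dx_1 = 0 (off-diagonal)
dg_{11}/dx_2 = dg_{11}/dx_2 = 8
dg_{21}/dx_1 = 0 (off-diagonal)
Numerator = 0 + 8 - 0 = 8
Gamma^1_{21} = 8 / (2 * 8) = 1/2

1/2


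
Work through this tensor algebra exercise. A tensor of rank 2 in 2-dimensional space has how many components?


The number of components of a rank-r tensor in d dimensions is d^r.
Here d = 2 and r = 2.
2^2 = 4

4


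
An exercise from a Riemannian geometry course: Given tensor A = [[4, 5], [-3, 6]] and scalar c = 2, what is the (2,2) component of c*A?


Scalar multiplication: (cA)_{ij} = c * A_{ij}.
c = 2
A_{22} = 6
(cA)_{22} = 2 * 6 = 12

12


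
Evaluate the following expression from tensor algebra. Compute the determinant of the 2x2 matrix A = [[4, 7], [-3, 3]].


For a 2x2 matrix [[a, b], [c, d]], det = a*d - b*c.
a = 4, b = 7, c = -3, d = 3
a*d = 4 * 3 = 12
b*c = 7 * -3 = -21
det = 12 - -21 = 33

33


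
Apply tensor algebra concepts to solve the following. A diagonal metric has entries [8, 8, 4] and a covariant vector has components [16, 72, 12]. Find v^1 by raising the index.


To raise an index with a diagonal metric: v^i = v_i / g_{ii}.
For index 1: v_1 = 16, g_{11} = 8
v^1 = 16 / 8 = 2

2


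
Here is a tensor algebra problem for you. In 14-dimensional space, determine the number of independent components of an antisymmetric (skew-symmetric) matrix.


An antisymmetric rank-2 tensor satisfies A_{ij} = -A_{ji}, so diagonal entries are zero.
The independent components are the upper-triangular entries: C(n, 2) = n(n-1)/2.
n = 14
C(14, 2) = 14 * 13 / 2 = 182 / 2 = 91

91


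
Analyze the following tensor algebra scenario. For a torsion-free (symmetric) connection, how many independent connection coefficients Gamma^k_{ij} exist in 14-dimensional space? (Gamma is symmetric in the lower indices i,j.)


Christoffel symbols Gamma^k_{ij} are symmetric in i,j, so there are d * d(d+1)/2 independent symbols.
d = 14
d(d+1)/2 = 14 * 15 / 2 = 105
Total = 14 * 105 = 1470

1470


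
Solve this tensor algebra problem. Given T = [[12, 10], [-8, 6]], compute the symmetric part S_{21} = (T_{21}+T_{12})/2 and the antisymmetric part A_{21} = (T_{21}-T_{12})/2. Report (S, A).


T_{21} = -8
T_{12} = 10
S_{21} = (-8 + 10)/2 = 2/2 = 1
A_{21} = (-8 - 10)/2 = -18/2 = -9
Check: S + A = 1 + -9 = -8 = T_{21}.

(1, -9)


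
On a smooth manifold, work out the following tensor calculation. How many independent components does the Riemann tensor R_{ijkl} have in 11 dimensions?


The Riemann tensor in d dimensions has d^2(d^2 - 1)/12 independent components.
d = 11, so d^2 = 121
d^2 - 1 = 120
d^2(d^2 - 1) = 121 * 120 = 14520
Divide by 12: 14520 / 12 = 1210

1210


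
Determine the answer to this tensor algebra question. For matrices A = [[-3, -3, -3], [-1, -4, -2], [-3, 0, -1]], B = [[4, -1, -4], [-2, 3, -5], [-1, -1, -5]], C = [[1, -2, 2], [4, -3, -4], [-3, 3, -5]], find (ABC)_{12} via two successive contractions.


(ABC)_{12} = sum_m (AB)_{1m} C_{m2}. First compute row 1 of AB.
(AB)_{11} = -3*4 + -3*-2 + -3*-1 = -3
(AB)_{12} = -3*-1 + -3*3 + -3*-1 = -3
(AB)_{13} = -3*-4 + -3*-5 + -3*-5 = 42
Now contract with column 2 of C:
(AB)_{11} * C_{12} = -3 * -2 = 6
(AB)_{12} * C_{22} = -3 * -3 = 9
(AB)_{13} * C_{32} = 42 * 3 = 126
(ABC)_{12} = 6 + 9 + 126 = 141

141


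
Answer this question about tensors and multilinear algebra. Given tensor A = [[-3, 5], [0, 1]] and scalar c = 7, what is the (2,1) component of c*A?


Scalar multiplication: (cA)_{ij} = c * A_{ij}.
c = 7
A_{21} = 0
(cA)_{21} = 7 * 0 = 0

0


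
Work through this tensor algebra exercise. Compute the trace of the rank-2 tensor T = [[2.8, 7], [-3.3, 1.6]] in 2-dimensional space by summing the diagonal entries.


The contraction (trace) of a rank-2 tensor is the sum of its diagonal elements.
Diagonal entries: A[1,1] = 2.8, A[2,2] = 1.6
Tr(A) = 2.8 + 1.6 = 4.4

4.4


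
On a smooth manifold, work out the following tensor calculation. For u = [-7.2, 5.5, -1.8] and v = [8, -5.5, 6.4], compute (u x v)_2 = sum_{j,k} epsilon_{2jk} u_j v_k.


(u x v)_2 = sum_{j,k} epsilon_{2jk} u_j v_k. Only permutations of (1,2,3) contribute; the two non-zero terms are:
eps_{213} u_1 v_3 = -1 * -7.2 * 6.4 = 46.08
eps_{231} u_3 v_1 = 1 * -1.8 * 8 = -14.4
(u x v)_2 = 31.68

31.68


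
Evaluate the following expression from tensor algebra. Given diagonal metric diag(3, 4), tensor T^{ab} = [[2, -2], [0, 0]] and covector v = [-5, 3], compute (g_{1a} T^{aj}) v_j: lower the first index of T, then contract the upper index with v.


Step 1: lower the first index. For a diagonal metric, g_{ia} T^{aj} = g_{ii} T^{ij} (no sum on i).
g_{11} = 3
S_1{}^1 = 3 * T^{11} = 3 * 2 = 6
S_1{}^2 = 3 * T^{12} = 3 * -2 = -6
Step 2: contract S_1{}^j with v_j.
S_1{}^1 * v_1 = 6 * -5 = -30
S_1{}^2 * v_2 = -6 * 3 = -18
Result = -30 + -18 = -48

-48


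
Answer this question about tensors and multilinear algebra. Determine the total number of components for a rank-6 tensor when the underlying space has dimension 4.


The number of components of a rank-r tensor in d dimensions is d^r.
Here d = 4 and r = 6.
4^6 = 4096

4096


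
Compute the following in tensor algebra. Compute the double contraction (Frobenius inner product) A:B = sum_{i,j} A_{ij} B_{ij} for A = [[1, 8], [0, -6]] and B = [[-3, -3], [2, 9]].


A:B = sum over all i,j of A_{ij} * B_{ij}.
Row 1: 1*-3=-3, 8*-3=-24 => row sum = -27
Row 2: 0*2=0, -6*9=-54 => row sum = -54
Total = -27 + -54 = -81

-81


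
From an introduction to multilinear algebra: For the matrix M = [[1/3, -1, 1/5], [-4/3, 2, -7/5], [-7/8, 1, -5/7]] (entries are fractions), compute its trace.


The trace is the sum of diagonal entries.
Diagonal: M[1,1] = 1/3, M[2,2] = 2, M[3,3] = -5/7
Tr(M) = 1/3 + 2 + -5/7
Computing step by step:
After adding M[1,1]: 1/3
After adding M[2,2]: 7/3
After adding M[3,3]: 34/21
Tr(M) = 34/21

34/21


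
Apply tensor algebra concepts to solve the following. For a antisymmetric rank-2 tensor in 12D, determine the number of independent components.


A antisymmetric rank-2 tensor in d dimensions has d(d-1)/2 independent components.
d = 12
d(d-1)/2 = 12 * 11 / 2 = 132 / 2 = 66

66


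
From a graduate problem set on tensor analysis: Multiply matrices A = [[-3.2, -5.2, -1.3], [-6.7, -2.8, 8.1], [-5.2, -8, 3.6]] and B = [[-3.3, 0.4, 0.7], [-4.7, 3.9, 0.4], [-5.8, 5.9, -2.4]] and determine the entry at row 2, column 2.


(AB)_{ij} = sum_k A_{ik} B_{kj}.
For i=2, j=2:
A_{21} * B_{12} = -6.7 * 0.4 = -2.68
A_{22} * B_{22} = -2.8 * 3.9 = -10.92
A_{23} * B_{32} = 8.1 * 5.9 = 47.79
Sum = -2.68 + -10.92 + 47.79 = 34.19

34.19


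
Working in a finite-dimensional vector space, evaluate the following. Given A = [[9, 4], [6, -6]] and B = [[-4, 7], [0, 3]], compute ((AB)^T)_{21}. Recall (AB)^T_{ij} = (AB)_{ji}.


(AB)^T_{ij} = (AB)_{ji} = sum_k A_{jk} B_{ki}.
For i=2, j=1 we need (AB)_{12}:
A_{11} * B_{12} = 9 * 7 = 63
A_{12} * B_{22} = 4 * 3 = 12
Sum = 63 + 12 = 75

75


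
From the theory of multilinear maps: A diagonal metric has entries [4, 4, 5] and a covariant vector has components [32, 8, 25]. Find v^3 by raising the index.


To raise an index with a diagonal metric: v^i = v_i / g_{ii}.
For index 3: v_3 = 25, g_{33} = 5
v^3 = 25 / 5 = 5

5


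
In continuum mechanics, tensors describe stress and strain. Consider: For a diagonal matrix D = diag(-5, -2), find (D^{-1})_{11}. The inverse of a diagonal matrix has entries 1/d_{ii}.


For a diagonal matrix, the inverse has entries (D^{-1})_{ii} = 1/d_{ii}.
The diagonal entries are: d_{11} = -5, d_{22} = -2
We need (D^{-1})_{11} = 1/d_{11} = 1/-5 = -1/5

-1/5


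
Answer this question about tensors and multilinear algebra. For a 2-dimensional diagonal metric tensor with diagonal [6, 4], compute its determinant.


For a diagonal metric, the determinant is the product of diagonal entries.
Diagonal entries: 6, 4
det(g) = 6 * 4 = 24

24


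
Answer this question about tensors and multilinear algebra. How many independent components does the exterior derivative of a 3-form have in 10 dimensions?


The exterior derivative of a p-form is a (p+1)-form.
Its number of independent components is C(n, p+1).
n = 10, p+1 = 4
C(10, 4) = 210

210


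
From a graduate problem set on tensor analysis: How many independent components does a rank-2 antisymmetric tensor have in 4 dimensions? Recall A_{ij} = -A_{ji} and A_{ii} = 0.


An antisymmetric rank-2 tensor satisfies A_{ij} = -A_{ji}, so diagonal entries are zero.
The independent components are the upper-triangular entries: C(n, 2) = n(n-1)/2.
n = 4
C(4, 2) = 4 * 3 / 2 = 12 / 2 = 6

6


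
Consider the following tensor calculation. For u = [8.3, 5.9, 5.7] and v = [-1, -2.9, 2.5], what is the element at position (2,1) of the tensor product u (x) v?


The outer product entry T_{ij} = u_i * v_j.
We need i=2, j=1.
u_2 = 5.9, v_1 = -1
T_{2,1} = 5.9 * -1 = -5.9

-5.9


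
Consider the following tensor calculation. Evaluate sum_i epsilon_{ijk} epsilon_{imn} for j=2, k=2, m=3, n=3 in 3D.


Using the identity: epsilon_{ijk} epsilon_{imn} = delta_{jm} delta_{kn} - delta_{jn} delta_{km}.
delta_{23} = 0
delta_{23} = 0
delta_{23} = 0
delta_{23} = 0
Result = 0 * 0 - 0 * 0 = 0 - 0 = 0

0


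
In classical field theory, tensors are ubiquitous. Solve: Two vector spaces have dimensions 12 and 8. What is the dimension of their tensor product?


The dimension of a tensor product is the product of dimensions.
dim(V) = 12, dim(W) = 8
dim(V (x) W) = 12 * 8 = 96

96


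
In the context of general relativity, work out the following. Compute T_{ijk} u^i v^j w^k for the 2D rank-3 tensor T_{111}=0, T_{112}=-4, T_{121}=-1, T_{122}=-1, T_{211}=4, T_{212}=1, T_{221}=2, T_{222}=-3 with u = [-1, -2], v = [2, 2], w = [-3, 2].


S = sum over i,j,k of T_{ijk} u_i v_j w_k. Expanding all 8 terms:
T_{111}*u_1*v_1*w_1 = 0*-1*2*-3 = 0  (running total: 0)
T_{112}*u_1*v_1*w_2 = -4*-1*2*2 = 16  (running total: 16)
T_{121}*u_1*v_2*w_1 = -1*-1*2*-3 = -6  (running total: 10)
T_{122}*u_1*v_2*w_2 = -1*-1*2*2 = 4  (running total: 14)
T_{211}*u_2*v_1*w_1 = 4*-2*2*-3 = 48  (running total: 62)
T_{212}*u_2*v_1*w_2 = 1*-2*2*2 = -8  (running total: 54)
T_{221}*u_2*v_2*w_1 = 2*-2*2*-3 = 24  (running total: 78)
T_{222}*u_2*v_2*w_2 = -3*-2*2*2 = 24  (running total: 102)
S = 102

102


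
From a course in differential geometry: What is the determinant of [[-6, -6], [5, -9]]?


For a 2x2 matrix [[a, b], [c, d]], det = a*d - b*c.
a = -6, b = -6, c = 5, d = -9
a*d = -6 * -9 = 54
b*c = -6 * 5 = -30
det = 54 - -30 = 84

84


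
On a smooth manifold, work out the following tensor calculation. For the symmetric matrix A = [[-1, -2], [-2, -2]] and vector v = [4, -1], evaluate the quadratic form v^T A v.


First compute Av:
(Av)_1 = -1*4 + -2*-1 = -2
(Av)_2 = -2*4 + -2*-1 = -6
Av = [-2, -6]
Then v^T (Av) = 4*-2 + -1*-6
= -8 + 6 = -2

-2


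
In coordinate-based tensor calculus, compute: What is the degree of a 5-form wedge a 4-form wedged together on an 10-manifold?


The degree of a wedge product is the sum of the degrees of the individual forms.
Degrees: 5, 4
Total degree = 5 + 4 = 9

9


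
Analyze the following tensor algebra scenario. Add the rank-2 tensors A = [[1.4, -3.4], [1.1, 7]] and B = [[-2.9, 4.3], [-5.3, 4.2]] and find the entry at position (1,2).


Tensor addition is component-wise: (A + B)_{ij} = A_{ij} + B_{ij}.
A_{12} = -3.4
B_{12} = 4.3
(A + B)_{12} = -3.4 + 4.3 = 0.9

0.9


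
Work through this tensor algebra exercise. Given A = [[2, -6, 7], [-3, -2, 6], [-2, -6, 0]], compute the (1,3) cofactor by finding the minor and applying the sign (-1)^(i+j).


To find cofactor C_{13}, delete row 1 and column 3.
The resulting 2x2 submatrix is: [[-3, -2], [-2, -6]]
Minor M_{13} = -3*-6 - -2*-2
  = 18 - 4 = 14
Sign = (-1)^(1+3) = (-1)^4 = 1
Cofactor C_{13} = 1 * 14 = 14

14


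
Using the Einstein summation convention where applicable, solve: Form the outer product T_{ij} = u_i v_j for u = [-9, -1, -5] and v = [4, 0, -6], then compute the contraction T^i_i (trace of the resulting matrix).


The outer product gives T_{ij} = u_i v_j.
The trace (contraction) is Tr(T) = sum_i T_{ii} = sum_i u_i v_i.
Diagonal entries:
T_{11} = u_1 * v_1 = -9 * 4 = -36
T_{22} = u_2 * v_2 = -1 * 0 = 0
T_{33} = u_3 * v_3 = -5 * -6 = 30
Tr(T) = -36 + 0 + 30 = -6

-6


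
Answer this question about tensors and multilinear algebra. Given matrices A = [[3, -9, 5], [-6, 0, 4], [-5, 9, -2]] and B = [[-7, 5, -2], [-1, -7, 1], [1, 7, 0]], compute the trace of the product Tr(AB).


Tr(AB) = sum_i (AB)_{ii} where (AB)_{ii} = sum_k A_{ik} B_{ki}.
(AB)_{11} = 3*-7 + -9*-1 + 5*1 = -7
(AB)_{22} = -6*5 + 0*-7 + 4*7 = -2
(AB)_{33} = -5*-2 + 9*1 + -2*0 = 19
Tr(AB) = -7 + -2 + 19 = 10

10


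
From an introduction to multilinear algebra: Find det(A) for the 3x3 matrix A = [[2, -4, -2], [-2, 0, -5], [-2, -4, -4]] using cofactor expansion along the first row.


Expanding along the first row, det(A) = a11*M_11 - a12*M_12 + a13*M_13, where M_1j is the (1,j) minor.
Minor M_11 = 0*-4 - -5*-4 = -20
Minor M_12 = -2*-4 - -5*-2 = -2
Minor M_13 = -2*-4 - 0*-2 = 8
det = 2*(-20) - -4*(-2) + -2*(8)
    = -40 - 8 + -16
    = -64

-64


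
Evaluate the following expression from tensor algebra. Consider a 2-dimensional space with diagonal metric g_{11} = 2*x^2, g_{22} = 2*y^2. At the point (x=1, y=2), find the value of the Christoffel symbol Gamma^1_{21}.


For a diagonal metric, Gamma^k_{ij} = (1/2) g^{kk} (dg_{ik}/dx_j + dg_{jk}/dx_i - dg_{ij}/dx_k).
The metric is diagonal, so g_{ab} = 0 for a != b.
At the given point: g_{11} = 2, g_{22} = 8
g^{11} = 1/2
dg_{21}/dx_1 = 0 (off-diagonal)
dg_{11}/dx_2 = dg_{11}/dx_2 = 0
dg_{21}/dx_1 = 0 (off-diagonal)
Numerator = 0 + 0 - 0 = 0
Gamma^1_{21} = 0 / (2 * 2) = 0

0


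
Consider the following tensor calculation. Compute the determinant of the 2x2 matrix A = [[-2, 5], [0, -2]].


For a 2x2 matrix [[a, b], [c, d]], det = a*d - b*c.
a = -2, b = 5, c = 0, d = -2
a*d = -2 * -2 = 4
b*c = 5 * 0 = 0
det = 4 - 0 = 4

4


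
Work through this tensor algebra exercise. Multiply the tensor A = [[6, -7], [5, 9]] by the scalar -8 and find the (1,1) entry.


Scalar multiplication: (cA)_{ij} = c * A_{ij}.
c = -8
A_{11} = 6
(cA)_{11} = -8 * 6 = -48

-48


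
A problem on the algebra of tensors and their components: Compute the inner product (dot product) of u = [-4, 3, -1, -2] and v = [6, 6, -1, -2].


The inner product u . v = sum of u_i * v_i.
Term-by-term: -4 * 6, 3 * 6, -1 * -1, -2 * -2
Products: -24, 18, 1, 4
Sum = -24 + 18 + 1 + 4 = -1

-1


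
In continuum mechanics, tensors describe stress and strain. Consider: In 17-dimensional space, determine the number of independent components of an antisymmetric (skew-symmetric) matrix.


An antisymmetric rank-2 tensor satisfies A_{ij} = -A_{ji}, so diagonal entries are zero.
The independent components are the upper-triangular entries: C(n, 2) = n(n-1)/2.
n = 17
C(17, 2) = 17 * 16 / 2 = 272 / 2 = 136

136


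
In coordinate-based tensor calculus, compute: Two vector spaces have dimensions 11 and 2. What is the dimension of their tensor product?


The dimension of a tensor product is the product of dimensions.
dim(V) = 11, dim(W) = 2
dim(V (x) W) = 11 * 2 = 22

22


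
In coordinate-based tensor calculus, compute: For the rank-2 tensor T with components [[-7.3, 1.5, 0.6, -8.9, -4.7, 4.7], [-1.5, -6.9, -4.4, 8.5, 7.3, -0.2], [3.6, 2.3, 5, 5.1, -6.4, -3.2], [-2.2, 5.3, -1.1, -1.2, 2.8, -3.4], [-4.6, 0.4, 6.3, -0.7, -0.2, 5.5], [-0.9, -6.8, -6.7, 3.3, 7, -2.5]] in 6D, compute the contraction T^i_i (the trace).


The contraction (trace) of a rank-2 tensor is the sum of its diagonal elements.
Diagonal entries: A[1,1] = -7.3, A[2,2] = -6.9, A[3,3] = 5, A[4,4] = -1.2, A[5,5] = -0.2, A[6,6] = -2.5
Tr(A) = -7.3 + -6.9 + 5 + -1.2 + -0.2 + -2.5 = -13.1

-13.1


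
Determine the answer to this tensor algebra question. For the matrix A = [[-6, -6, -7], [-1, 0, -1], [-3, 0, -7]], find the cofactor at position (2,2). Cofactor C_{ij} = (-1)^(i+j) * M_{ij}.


To find cofactor C_{22}, delete row 2 and column 2.
The resulting 2x2 submatrix is: [[-6, -7], [-3, -7]]
Minor M_{22} = -6*-7 - -7*-3
  = 42 - 21 = 21
Sign = (-1)^(2+2) = (-1)^4 = 1
Cofactor C_{22} = 1 * 21 = 21

21


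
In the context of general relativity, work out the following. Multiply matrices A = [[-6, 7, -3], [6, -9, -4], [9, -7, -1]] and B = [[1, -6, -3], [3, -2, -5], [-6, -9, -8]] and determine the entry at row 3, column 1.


(AB)_{ij} = sum_k A_{ik} B_{kj}.
For i=3, j=1:
A_{31} * B_{11} = 9 * 1 = 9
A_{32} * B_{21} = -7 * 3 = -21
A_{33} * B_{31} = -1 * -6 = 6
Sum = 9 + -21 + 6 = -6

-6


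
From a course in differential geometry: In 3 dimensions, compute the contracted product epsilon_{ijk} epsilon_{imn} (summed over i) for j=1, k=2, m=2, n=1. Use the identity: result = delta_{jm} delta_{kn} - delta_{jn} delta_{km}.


Using the identity: epsilon_{ijk} epsilon_{imn} = delta_{jm} delta_{kn} - delta_{jn} delta_{km}.
delta_{12} = 0
delta_{21} = 0
delta_{11} = 1
delta_{22} = 1
Result = 0 * 0 - 1 * 1 = 0 - 1 = -1

-1


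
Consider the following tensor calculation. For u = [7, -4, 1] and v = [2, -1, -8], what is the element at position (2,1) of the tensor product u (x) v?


The outer product entry T_{ij} = u_i * v_j.
We need i=2, j=1.
u_2 = -4, v_1 = 2
T_{2,1} = -4 * 2 = -8

-8


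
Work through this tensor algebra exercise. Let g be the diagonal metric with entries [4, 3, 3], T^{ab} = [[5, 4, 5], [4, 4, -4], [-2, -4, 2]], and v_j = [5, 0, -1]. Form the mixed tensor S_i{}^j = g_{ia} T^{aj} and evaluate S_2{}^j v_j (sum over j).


Step 1: lower the first index. For a diagonal metric, g_{ia} T^{aj} = g_{ii} T^{ij} (no sum on i).
g_{22} = 3
S_2{}^1 = 3 * T^{21} = 3 * 4 = 12
S_2{}^2 = 3 * T^{22} = 3 * 4 = 12
S_2{}^3 = 3 * T^{23} = 3 * -4 = -12
Step 2: contract S_2{}^j with v_j.
S_2{}^1 * v_1 = 12 * 5 = 60
S_2{}^2 * v_2 = 12 * 0 = 0
S_2{}^3 * v_3 = -12 * -1 = 12
Result = 60 + 0 + 12 = 72

72


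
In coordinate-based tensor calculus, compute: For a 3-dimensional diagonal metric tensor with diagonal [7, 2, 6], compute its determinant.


For a diagonal metric, the determinant is the product of diagonal entries.
Diagonal entries: 7, 2, 6
det(g) = 7 * 2 * 6 = 84

84


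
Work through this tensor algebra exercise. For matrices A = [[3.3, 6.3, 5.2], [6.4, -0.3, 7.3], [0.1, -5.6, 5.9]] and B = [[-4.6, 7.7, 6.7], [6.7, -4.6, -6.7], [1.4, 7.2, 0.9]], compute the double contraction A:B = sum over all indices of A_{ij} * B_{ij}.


A:B = sum over all i,j of A_{ij} * B_{ij}.
Row 1: 3.3*-4.6=-15.18, 6.3*7.7=48.51, 5.2*6.7=34.84 => row sum = 68.17
Row 2: 6.4*6.7=42.88, -0.3*-4.6=1.38, 7.3*-6.7=-48.91 => row sum = -4.65
Row 3: 0.1*1.4=0.14, -5.6*7.2=-40.32, 5.9*0.9=5.31 => row sum = -34.87
Total = 68.17 + -4.65 + -34.87 = 28.65

28.65


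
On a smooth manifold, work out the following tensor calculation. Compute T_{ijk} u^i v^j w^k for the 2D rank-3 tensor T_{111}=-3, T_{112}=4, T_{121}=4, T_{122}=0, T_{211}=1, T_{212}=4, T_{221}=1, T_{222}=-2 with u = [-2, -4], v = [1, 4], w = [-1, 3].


S = sum over i,j,k of T_{ijk} u_i v_j w_k. Expanding all 8 terms:
T_{111}*u_1*v_1*w_1 = -3*-2*1*-1 = -6  (running total: -6)
T_{112}*u_1*v_1*w_2 = 4*-2*1*3 = -24  (running total: -30)
T_{121}*u_1*v_2*w_1 = 4*-2*4*-1 = 32  (running total: 2)
T_{122}*u_1*v_2*w_2 = 0*-2*4*3 = 0  (running total: 2)
T_{211}*u_2*v_1*w_1 = 1*-4*1*-1 = 4  (running total: 6)
T_{212}*u_2*v_1*w_2 = 4*-4*1*3 = -48  (running total: -42)
T_{221}*u_2*v_2*w_1 = 1*-4*4*-1 = 16  (running total: -26)
T_{222}*u_2*v_2*w_2 = -2*-4*4*3 = 96  (running total: 70)
S = 70

70


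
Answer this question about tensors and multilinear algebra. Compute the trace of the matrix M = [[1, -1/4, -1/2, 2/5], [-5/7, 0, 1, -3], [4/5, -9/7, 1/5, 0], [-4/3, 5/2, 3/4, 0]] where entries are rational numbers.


The trace is the sum of diagonal entries.
Diagonal: M[1,1] = 1, M[2,2] = 0, M[3,3] = 1/5, M[4,4] = 0
Tr(M) = 1 + 0 + 1/5 + 0
Computing step by step:
After adding M[1,1]: 1
After adding M[2,2]: 1
After adding M[3,3]: 6/5
After adding M[4,4]: 6/5
Tr(M) = 6/5

6/5


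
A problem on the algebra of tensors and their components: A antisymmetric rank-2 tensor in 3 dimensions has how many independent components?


A antisymmetric rank-2 tensor in d dimensions has d(d-1)/2 independent components.
d = 3
d(d-1)/2 = 3 * 2 / 2 = 6 / 2 = 3

3


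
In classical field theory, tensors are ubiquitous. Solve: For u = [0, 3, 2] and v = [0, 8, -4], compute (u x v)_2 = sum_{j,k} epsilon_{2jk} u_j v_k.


(u x v)_2 = sum_{j,k} epsilon_{2jk} u_j v_k. Only permutations of (1,2,3) contribute; the two non-zero terms are:
eps_{213} u_1 v_3 = -1 * 0 * -4 = 0
eps_{231} u_3 v_1 = 1 * 2 * 0 = 0
(u x v)_2 = 0

0
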